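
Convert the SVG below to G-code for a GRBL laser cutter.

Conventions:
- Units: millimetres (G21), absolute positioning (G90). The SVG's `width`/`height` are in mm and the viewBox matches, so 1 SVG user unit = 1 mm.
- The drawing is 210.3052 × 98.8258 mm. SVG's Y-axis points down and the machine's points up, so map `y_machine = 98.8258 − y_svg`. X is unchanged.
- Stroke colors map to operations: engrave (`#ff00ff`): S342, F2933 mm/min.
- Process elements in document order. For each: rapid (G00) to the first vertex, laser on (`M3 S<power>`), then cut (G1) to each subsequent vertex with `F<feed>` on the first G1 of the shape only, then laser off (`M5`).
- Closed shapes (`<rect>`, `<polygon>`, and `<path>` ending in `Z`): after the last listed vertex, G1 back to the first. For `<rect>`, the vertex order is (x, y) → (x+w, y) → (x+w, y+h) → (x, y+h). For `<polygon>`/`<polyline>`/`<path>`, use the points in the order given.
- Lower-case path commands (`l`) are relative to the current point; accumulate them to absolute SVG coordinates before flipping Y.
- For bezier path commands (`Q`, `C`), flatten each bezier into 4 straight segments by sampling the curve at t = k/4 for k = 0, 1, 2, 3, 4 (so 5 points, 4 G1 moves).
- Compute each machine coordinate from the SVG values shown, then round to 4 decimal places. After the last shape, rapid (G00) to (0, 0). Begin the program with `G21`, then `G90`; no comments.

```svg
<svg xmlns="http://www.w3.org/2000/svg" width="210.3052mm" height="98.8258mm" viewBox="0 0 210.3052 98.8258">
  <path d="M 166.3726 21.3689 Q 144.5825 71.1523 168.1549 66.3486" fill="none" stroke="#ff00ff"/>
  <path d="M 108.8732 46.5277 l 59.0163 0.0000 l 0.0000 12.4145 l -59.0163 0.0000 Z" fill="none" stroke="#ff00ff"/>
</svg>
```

1 u = 1 mm; y_m = 98.8258 − y.

[1] `<path>` quadratic bezier, #ff00ff→engrave S342 F2933: (166.3726,77.4569) → (158.3127,55.9769) → (155.9231,41.3203) → (159.2039,33.4870) → (168.1549,32.4772)

[2] `<path>` rectangle, #ff00ff→engrave S342 F2933: (108.8732,52.2981) → (167.8895,52.2981) → (167.8895,39.8836) → (108.8732,39.8836) → (108.8732,52.2981) (closed)

G21
G90
G00 X166.3726 Y77.4569
M3 S342
G1 X158.3127 Y55.9769 F2933
G1 X155.9231 Y41.3203
G1 X159.2039 Y33.4870
G1 X168.1549 Y32.4772
M5
G00 X108.8732 Y52.2981
M3 S342
G1 X167.8895 Y52.2981 F2933
G1 X167.8895 Y39.8836
G1 X108.8732 Y39.8836
G1 X108.8732 Y52.2981
M5
G00 X0.0000 Y0.0000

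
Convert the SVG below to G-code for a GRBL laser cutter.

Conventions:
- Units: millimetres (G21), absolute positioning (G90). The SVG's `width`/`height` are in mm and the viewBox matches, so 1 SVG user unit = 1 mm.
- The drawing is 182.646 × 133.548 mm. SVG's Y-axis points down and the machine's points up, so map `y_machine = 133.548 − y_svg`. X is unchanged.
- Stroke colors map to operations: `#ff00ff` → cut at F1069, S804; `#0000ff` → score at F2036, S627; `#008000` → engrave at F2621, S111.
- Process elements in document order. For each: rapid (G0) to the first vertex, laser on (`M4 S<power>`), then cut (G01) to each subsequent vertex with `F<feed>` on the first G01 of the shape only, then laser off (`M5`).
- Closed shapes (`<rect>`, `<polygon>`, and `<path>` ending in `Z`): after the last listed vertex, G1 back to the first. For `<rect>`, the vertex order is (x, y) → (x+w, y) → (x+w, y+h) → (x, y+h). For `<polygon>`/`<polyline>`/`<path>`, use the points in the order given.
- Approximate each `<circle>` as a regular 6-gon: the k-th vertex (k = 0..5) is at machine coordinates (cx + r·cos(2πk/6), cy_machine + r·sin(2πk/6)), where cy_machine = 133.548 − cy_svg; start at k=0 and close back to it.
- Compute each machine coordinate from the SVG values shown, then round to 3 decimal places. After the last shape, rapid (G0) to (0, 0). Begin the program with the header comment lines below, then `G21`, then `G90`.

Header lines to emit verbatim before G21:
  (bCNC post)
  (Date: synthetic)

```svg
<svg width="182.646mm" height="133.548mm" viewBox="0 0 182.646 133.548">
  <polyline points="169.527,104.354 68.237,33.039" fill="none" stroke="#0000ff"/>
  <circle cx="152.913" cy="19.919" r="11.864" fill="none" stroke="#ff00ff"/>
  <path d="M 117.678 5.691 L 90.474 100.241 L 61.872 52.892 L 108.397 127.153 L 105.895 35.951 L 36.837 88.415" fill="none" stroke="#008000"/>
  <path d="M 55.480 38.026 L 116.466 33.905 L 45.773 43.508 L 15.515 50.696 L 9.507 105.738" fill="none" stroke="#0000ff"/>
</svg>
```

1 u = 1 mm; y_m = 133.548 − y.

[1] `<polyline>` line segment, #0000ff→score S627 F2036: (169.527,29.194) → (68.237,100.509)

[2] `<circle>` circle, #ff00ff→cut S804 F1069: (164.777,113.629) → (158.845,123.904) → (146.981,123.904) → (141.049,113.629) → (146.981,103.354) → (158.845,103.354) → (164.777,113.629) (closed)

[3] `<path>` open polyline, #008000→engrave S111 F2621: (117.678,127.857) → (90.474,33.307) → (61.872,80.656) → (108.397,6.395) → (105.895,97.597) → (36.837,45.133)

[4] `<path>` open polyline, #0000ff→score S627 F2036: (55.480,95.522) → (116.466,99.643) → (45.773,90.040) → (15.515,82.852) → (9.507,27.810)

(bCNC post)
(Date: synthetic)
G21
G90
G0 X169.527 Y29.194
M4 S627
G01 X68.237 Y100.509 F2036
M5
G0 X164.777 Y113.629
M4 S804
G01 X158.845 Y123.904 F1069
G01 X146.981 Y123.904
G01 X141.049 Y113.629
G01 X146.981 Y103.354
G01 X158.845 Y103.354
G01 X164.777 Y113.629
M5
G0 X117.678 Y127.857
M4 S111
G01 X90.474 Y33.307 F2621
G01 X61.872 Y80.656
G01 X108.397 Y6.395
G01 X105.895 Y97.597
G01 X36.837 Y45.133
M5
G0 X55.480 Y95.522
M4 S627
G01 X116.466 Y99.643 F2036
G01 X45.773 Y90.040
G01 X15.515 Y82.852
G01 X9.507 Y27.810
M5
G0 X0.000 Y0.000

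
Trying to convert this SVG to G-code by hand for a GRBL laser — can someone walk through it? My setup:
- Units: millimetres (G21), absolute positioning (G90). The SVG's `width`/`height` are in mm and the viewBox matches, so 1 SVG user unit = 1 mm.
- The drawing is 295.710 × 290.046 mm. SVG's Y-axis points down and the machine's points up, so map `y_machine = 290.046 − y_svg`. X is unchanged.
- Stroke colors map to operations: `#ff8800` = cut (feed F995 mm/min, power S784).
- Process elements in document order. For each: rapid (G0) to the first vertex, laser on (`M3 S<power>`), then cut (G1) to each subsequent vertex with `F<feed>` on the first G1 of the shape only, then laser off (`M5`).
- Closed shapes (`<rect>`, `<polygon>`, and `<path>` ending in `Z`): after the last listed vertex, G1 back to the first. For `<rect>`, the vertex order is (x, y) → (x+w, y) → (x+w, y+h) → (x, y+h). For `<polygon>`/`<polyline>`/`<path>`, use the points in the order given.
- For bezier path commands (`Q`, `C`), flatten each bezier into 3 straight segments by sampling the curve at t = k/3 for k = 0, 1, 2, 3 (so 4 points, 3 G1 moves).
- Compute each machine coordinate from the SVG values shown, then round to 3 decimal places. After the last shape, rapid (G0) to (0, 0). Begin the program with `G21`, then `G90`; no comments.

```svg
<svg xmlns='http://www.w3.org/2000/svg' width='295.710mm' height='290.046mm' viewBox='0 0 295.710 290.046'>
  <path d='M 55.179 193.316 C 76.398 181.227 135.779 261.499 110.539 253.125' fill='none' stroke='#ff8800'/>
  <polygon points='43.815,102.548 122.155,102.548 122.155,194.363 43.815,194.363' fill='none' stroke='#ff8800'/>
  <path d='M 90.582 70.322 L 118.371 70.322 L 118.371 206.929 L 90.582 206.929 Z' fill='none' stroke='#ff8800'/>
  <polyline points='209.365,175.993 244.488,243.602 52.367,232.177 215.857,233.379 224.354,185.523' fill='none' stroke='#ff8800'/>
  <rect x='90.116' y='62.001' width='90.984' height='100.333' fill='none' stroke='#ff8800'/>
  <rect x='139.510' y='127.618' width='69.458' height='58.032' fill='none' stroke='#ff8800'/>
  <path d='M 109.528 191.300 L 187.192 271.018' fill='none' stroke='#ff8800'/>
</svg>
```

viewBox `0 0 295.710 290.046` with mm width/height → 1 unit = 1 mm. Flip: y_m = 290.046 − y_svg.

**Shape 1** — `<path>` cubic bezier, stroke `#ff8800` → cut (S784, F995). Control points (SVG): P0=(55.179,193.316), P1=(76.398,181.227), P2=(135.779,261.499), P3=(110.539,253.125); sampled at t=k/3. Machine vertices: (55.179,96.730) → (84.571,84.736) → (112.120,51.392) → (110.539,36.921). Open path.

**Shape 2** — `<polygon>` rectangle, stroke `#ff8800` → cut (S784, F995). Machine vertices: (43.815,187.498) → (122.155,187.498) → (122.155,95.683) → (43.815,95.683) → (43.815,187.498). Closed: final G1 returns to the first vertex.

**Shape 3** — `<path>` rectangle, stroke `#ff8800` → cut (S784, F995). Machine vertices: (90.582,219.724) → (118.371,219.724) → (118.371,83.117) → (90.582,83.117) → (90.582,219.724). Closed: final G1 returns to the first vertex.

**Shape 4** — `<polyline>` open polyline, stroke `#ff8800` → cut (S784, F995). Machine vertices: (209.365,114.053) → (244.488,46.444) → (52.367,57.869) → (215.857,56.667) → (224.354,104.523). Open path.

**Shape 5** — `<rect>` rectangle, stroke `#ff8800` → cut (S784, F995). Machine vertices: (90.116,228.045) → (181.100,228.045) → (181.100,127.712) → (90.116,127.712) → (90.116,228.045). Closed: final G1 returns to the first vertex.

**Shape 6** — `<rect>` rectangle, stroke `#ff8800` → cut (S784, F995). Machine vertices: (139.510,162.428) → (208.968,162.428) → (208.968,104.396) → (139.510,104.396) → (139.510,162.428). Closed: final G1 returns to the first vertex.

**Shape 7** — `<path>` line segment, stroke `#ff8800` → cut (S784, F995). Machine vertices: (109.528,98.746) → (187.192,19.028). Open path.

G21
G90
G0 X55.179 Y96.730
M3 S784
G1 X84.571 Y84.736 F995
G1 X112.120 Y51.392
G1 X110.539 Y36.921
M5
G0 X43.815 Y187.498
M3 S784
G1 X122.155 Y187.498 F995
G1 X122.155 Y95.683
G1 X43.815 Y95.683
G1 X43.815 Y187.498
M5
G0 X90.582 Y219.724
M3 S784
G1 X118.371 Y219.724 F995
G1 X118.371 Y83.117
G1 X90.582 Y83.117
G1 X90.582 Y219.724
M5
G0 X209.365 Y114.053
M3 S784
G1 X244.488 Y46.444 F995
G1 X52.367 Y57.869
G1 X215.857 Y56.667
G1 X224.354 Y104.523
M5
G0 X90.116 Y228.045
M3 S784
G1 X181.100 Y228.045 F995
G1 X181.100 Y127.712
G1 X90.116 Y127.712
G1 X90.116 Y228.045
M5
G0 X139.510 Y162.428
M3 S784
G1 X208.968 Y162.428 F995
G1 X208.968 Y104.396
G1 X139.510 Y104.396
G1 X139.510 Y162.428
M5
G0 X109.528 Y98.746
M3 S784
G1 X187.192 Y19.028 F995
M5
G0 X0.000 Y0.000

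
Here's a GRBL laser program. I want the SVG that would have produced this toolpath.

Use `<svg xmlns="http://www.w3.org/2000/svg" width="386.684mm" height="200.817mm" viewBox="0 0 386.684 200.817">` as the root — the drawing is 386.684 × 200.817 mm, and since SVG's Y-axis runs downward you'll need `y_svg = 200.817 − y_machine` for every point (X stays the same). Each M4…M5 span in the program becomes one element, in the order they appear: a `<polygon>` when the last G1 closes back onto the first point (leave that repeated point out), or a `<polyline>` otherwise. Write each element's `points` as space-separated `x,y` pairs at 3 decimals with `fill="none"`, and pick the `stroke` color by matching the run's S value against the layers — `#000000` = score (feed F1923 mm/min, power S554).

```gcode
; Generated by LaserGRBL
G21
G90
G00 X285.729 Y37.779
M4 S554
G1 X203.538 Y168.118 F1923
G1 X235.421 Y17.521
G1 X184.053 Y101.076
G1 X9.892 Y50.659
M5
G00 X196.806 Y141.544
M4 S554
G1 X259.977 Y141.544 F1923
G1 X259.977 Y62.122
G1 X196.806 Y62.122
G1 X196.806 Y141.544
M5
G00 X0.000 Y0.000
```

<svg xmlns="http://www.w3.org/2000/svg" width="386.684mm" height="200.817mm" viewBox="0 0 386.684 200.817">
  <polyline points="285.729,163.038 203.538,32.699 235.421,183.296 184.053,99.741 9.892,150.158" fill="none" stroke="#000000"/>
  <polygon points="196.806,59.273 259.977,59.273 259.977,138.695 196.806,138.695" fill="none" stroke="#000000"/>
</svg>

Each laser-on run becomes one SVG element. Flip Y back into SVG space with y_svg = 200.817 − y_machine. Every run uses S554, so all elements get stroke `#000000` (score).

Run 1: The run is open, so emit a `<polyline>` with points (Y-flipped): 285.729,163.038 203.538,32.699 235.421,183.296 184.053,99.741 9.892,150.158.

Run 2: The run returns to its start, so emit a `<polygon>` with points (Y-flipped): 196.806,59.273 259.977,59.273 259.977,138.695 196.806,138.695.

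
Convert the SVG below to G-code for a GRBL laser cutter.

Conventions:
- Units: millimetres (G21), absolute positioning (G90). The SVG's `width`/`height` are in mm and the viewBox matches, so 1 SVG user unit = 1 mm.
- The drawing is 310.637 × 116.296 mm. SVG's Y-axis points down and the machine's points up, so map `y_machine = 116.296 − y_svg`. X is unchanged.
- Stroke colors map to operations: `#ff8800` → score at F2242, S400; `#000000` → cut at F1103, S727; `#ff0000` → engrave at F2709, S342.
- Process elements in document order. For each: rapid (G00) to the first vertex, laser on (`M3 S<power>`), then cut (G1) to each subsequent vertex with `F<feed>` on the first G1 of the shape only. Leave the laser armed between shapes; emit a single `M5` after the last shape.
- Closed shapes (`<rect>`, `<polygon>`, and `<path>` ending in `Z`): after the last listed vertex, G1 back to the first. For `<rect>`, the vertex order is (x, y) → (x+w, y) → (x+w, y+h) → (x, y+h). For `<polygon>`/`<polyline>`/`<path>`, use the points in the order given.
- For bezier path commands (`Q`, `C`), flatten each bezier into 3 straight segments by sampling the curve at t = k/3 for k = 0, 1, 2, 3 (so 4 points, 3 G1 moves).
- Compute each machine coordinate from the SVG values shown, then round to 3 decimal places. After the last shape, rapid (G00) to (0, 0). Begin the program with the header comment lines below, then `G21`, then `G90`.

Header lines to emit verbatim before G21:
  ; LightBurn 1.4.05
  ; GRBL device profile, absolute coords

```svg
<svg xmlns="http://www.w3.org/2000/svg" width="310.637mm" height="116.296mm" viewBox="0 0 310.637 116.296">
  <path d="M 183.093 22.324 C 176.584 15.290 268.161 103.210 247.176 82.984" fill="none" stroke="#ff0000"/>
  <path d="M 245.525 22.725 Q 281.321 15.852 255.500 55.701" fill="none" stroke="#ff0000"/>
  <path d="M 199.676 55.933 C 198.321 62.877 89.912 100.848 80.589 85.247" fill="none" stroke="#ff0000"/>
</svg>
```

viewBox `0 0 310.637 116.296` with mm width/height → 1 unit = 1 mm. Flip: y_m = 116.296 − y_svg.

**Shape 1** — `<path>` cubic bezier, stroke `#ff0000` → engrave (S342, F2709). Control points (SVG): P0=(183.093,22.324), P1=(176.584,15.290), P2=(268.161,103.210), P3=(247.176,82.984); sampled at t=k/3. Machine vertices: (183.093,93.972) → (201.478,76.877) → (238.442,41.612) → (247.176,33.312). Open path.

**Shape 2** — `<path>` quadratic bezier, stroke `#ff0000` → engrave (S342, F2709). Control points (SVG): P0=(245.525,22.725), P1=(281.321,15.852), P2=(255.500,55.701); sampled at t=k/3. Machine vertices: (245.525,93.571) → (262.543,92.962) → (265.868,81.970) → (255.500,60.595). Open path.

**Shape 3** — `<path>` cubic bezier, stroke `#ff0000` → engrave (S342, F2709). Control points (SVG): P0=(199.676,55.933), P1=(198.321,62.877), P2=(89.912,100.848), P3=(80.589,85.247); sampled at t=k/3. Machine vertices: (199.676,60.363) → (170.271,46.210) → (115.306,30.172) → (80.589,31.049). Open path.

; LightBurn 1.4.05
; GRBL device profile, absolute coords
G21
G90
G00 X183.093 Y93.972
M3 S342
G1 X201.478 Y76.877 F2709
G1 X238.442 Y41.612
G1 X247.176 Y33.312
G00 X245.525 Y93.571
M3 S342
G1 X262.543 Y92.962 F2709
G1 X265.868 Y81.970
G1 X255.500 Y60.595
G00 X199.676 Y60.363
M3 S342
G1 X170.271 Y46.210 F2709
G1 X115.306 Y30.172
G1 X80.589 Y31.049
M5
G00 X0.000 Y0.000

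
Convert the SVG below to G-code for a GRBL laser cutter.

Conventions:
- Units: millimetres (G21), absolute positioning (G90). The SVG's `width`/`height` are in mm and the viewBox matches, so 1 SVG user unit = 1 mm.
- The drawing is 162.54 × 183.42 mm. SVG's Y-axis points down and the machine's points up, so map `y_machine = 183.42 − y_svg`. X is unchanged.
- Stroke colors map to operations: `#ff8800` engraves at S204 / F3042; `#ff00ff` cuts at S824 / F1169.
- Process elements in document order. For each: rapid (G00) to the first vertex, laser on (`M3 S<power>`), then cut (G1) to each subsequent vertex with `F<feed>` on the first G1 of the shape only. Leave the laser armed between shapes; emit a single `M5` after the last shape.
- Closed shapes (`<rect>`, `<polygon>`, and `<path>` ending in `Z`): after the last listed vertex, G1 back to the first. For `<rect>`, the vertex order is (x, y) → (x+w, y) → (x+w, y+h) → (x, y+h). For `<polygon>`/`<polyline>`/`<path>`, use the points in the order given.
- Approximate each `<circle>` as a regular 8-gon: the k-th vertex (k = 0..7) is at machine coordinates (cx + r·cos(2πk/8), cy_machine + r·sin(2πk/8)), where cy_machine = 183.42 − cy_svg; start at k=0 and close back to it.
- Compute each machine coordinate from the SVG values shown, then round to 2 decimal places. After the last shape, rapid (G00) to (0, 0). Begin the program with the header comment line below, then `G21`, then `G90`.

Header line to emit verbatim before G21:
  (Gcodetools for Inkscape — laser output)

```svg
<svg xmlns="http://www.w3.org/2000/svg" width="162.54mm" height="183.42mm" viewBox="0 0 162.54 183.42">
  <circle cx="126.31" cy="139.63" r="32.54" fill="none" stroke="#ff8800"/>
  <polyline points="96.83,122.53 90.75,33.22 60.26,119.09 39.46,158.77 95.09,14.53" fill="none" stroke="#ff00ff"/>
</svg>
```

(Gcodetools for Inkscape — laser output)
G21
G90
G00 X158.85 Y43.79
M3 S204
G1 X149.32 Y66.80 F3042
G1 X126.31 Y76.33
G1 X103.30 Y66.80
G1 X93.77 Y43.79
G1 X103.30 Y20.78
G1 X126.31 Y11.25
G1 X149.32 Y20.78
G1 X158.85 Y43.79
G00 X96.83 Y60.89
M3 S824
G1 X90.75 Y150.20 F1169
G1 X60.26 Y64.33
G1 X39.46 Y24.65
G1 X95.09 Y168.89
M5
G00 X0.00 Y0.00

Since the viewBox matches the mm dimensions, user units are millimetres directly. The only transform is the Y-flip y_m = 183.42 − y_svg.

Shape 1 is a circle drawn with `<circle>`. Its stroke #ff8800 means engrave at S204, F3042. After flipping Y the toolpath is (158.85,43.79) → (149.32,66.80) → (126.31,76.33) → (103.30,66.80) → (93.77,43.79) → (103.30,20.78) → (126.31,11.25) → (149.32,20.78) → (158.85,43.79), returning to the start.

Shape 2 is a open polyline drawn with `<polyline>`. Its stroke #ff00ff means cut at S824, F1169. After flipping Y the toolpath is (96.83,60.89) → (90.75,150.20) → (60.26,64.33) → (39.46,24.65) → (95.09,168.89).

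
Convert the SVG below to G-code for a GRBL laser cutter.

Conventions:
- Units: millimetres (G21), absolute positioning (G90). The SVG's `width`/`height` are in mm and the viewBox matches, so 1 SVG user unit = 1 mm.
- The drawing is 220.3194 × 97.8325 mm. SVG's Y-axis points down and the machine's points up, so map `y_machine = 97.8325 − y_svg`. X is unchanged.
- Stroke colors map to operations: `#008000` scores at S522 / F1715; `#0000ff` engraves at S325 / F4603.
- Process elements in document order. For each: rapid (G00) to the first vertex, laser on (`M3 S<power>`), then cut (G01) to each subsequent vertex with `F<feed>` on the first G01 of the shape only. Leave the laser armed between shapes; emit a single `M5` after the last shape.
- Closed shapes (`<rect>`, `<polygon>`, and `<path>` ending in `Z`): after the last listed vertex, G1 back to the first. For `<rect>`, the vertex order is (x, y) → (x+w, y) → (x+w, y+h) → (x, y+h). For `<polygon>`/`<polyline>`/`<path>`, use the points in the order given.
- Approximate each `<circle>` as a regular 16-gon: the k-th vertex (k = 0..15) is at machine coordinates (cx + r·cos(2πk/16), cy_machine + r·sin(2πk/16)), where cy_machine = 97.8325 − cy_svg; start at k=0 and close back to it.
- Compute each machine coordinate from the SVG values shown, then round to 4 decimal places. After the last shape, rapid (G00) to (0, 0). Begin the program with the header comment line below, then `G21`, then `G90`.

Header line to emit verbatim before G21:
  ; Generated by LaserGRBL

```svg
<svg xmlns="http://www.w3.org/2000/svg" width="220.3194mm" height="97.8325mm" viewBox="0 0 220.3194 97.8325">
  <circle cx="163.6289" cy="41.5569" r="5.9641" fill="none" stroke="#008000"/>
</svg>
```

1 u = 1 mm; y_m = 97.8325 − y.

[1] `<circle>` circle, #008000→score S522 F1715: (169.5930,56.2756) → (169.1390,58.5580) → (167.8462,60.4929) → (165.9113,61.7857) → (163.6289,62.2397) → (161.3465,61.7857) → (159.4116,60.4929) → (158.1188,58.5580) → (157.6648,56.2756) → (158.1188,53.9932) → (159.4116,52.0583) → (161.3465,50.7655) → (163.6289,50.3115) → (165.9113,50.7655) → (167.8462,52.0583) → (169.1390,53.9932) → (169.5930,56.2756) (closed)

; Generated by LaserGRBL
G21
G90
G00 X169.5930 Y56.2756
M3 S522
G01 X169.1390 Y58.5580 F1715
G01 X167.8462 Y60.4929
G01 X165.9113 Y61.7857
G01 X163.6289 Y62.2397
G01 X161.3465 Y61.7857
G01 X159.4116 Y60.4929
G01 X158.1188 Y58.5580
G01 X157.6648 Y56.2756
G01 X158.1188 Y53.9932
G01 X159.4116 Y52.0583
G01 X161.3465 Y50.7655
G01 X163.6289 Y50.3115
G01 X165.9113 Y50.7655
G01 X167.8462 Y52.0583
G01 X169.1390 Y53.9932
G01 X169.5930 Y56.2756
M5
G00 X0.0000 Y0.0000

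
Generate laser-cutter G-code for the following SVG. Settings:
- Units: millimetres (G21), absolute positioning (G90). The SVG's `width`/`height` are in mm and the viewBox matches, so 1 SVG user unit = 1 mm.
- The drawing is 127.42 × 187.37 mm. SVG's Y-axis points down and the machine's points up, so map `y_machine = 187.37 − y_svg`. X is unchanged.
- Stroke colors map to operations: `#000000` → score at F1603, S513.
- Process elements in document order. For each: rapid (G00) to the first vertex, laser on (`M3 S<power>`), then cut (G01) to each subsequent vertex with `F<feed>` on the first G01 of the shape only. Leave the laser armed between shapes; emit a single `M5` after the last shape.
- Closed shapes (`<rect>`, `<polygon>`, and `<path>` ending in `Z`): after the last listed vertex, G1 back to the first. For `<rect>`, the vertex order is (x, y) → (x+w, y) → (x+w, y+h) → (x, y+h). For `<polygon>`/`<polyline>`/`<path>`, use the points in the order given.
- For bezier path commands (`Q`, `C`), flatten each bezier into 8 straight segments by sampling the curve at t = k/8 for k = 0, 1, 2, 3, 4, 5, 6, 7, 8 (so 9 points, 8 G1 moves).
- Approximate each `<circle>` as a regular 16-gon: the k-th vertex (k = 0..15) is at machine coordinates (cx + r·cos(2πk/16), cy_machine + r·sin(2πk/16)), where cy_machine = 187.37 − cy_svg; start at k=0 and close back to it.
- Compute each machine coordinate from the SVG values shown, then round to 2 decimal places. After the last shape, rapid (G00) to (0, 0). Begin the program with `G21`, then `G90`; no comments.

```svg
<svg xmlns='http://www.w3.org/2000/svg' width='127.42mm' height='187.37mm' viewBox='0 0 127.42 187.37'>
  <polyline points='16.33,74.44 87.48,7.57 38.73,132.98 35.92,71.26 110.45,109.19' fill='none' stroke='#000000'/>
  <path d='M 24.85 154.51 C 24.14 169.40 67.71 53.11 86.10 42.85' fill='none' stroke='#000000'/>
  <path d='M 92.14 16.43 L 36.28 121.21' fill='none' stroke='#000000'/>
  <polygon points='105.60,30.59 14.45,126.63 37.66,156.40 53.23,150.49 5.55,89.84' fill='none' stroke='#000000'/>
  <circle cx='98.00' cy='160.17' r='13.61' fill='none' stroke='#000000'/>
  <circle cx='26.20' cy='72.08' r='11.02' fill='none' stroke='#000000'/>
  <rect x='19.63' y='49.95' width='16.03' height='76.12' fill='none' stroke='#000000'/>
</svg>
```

viewBox `0 0 127.42 187.37` with mm width/height → 1 unit = 1 mm. Flip: y_m = 187.37 − y_svg.

**Shape 1** — `<polyline>` open polyline, stroke `#000000` → score (S513, F1603). Machine vertices: (16.33,112.93) → (87.48,179.80) → (38.73,54.39) → (35.92,116.11) → (110.45,78.18). Open path.

**Shape 2** — `<path>` cubic bezier, stroke `#000000` → score (S513, F1603). Control points (SVG): P0=(24.85,154.51), P1=(24.14,169.40), P2=(67.71,53.11), P3=(86.10,42.85); sampled at t=k/8. Machine vertices: (24.85,32.86) → (26.52,32.96) → (31.53,42.58) → (39.07,58.94) → (48.31,79.26) → (58.45,100.76) → (68.67,120.65) → (78.16,136.17) → (86.10,144.52). Open path.

**Shape 3** — `<path>` line segment, stroke `#000000` → score (S513, F1603). Machine vertices: (92.14,170.94) → (36.28,66.16). Open path.

**Shape 4** — `<polygon>` closed polygon, stroke `#000000` → score (S513, F1603). Machine vertices: (105.60,156.78) → (14.45,60.74) → (37.66,30.97) → (53.23,36.88) → (5.55,97.53) → (105.60,156.78). Closed: final G1 returns to the first vertex.

**Shape 5** — `<circle>` circle, stroke `#000000` → score (S513, F1603). Machine vertices: (111.61,27.20) → (110.57,32.41) → (107.62,36.82) → (103.21,39.77) → (98.00,40.81) → (92.79,39.77) → (88.38,36.82) → (85.43,32.41) → (84.39,27.20) → (85.43,21.99) → (88.38,17.58) → (92.79,14.63) → (98.00,13.59) → (103.21,14.63) → (107.62,17.58) → (110.57,21.99) → (111.61,27.20). Closed: final G1 returns to the first vertex.

**Shape 6** — `<circle>` circle, stroke `#000000` → score (S513, F1603). Machine vertices: (37.22,115.29) → (36.38,119.51) → (33.99,123.08) → (30.42,125.47) → (26.20,126.31) → (21.98,125.47) → (18.41,123.08) → (16.02,119.51) → (15.18,115.29) → (16.02,111.07) → (18.41,107.50) → (21.98,105.11) → (26.20,104.27) → (30.42,105.11) → (33.99,107.50) → (36.38,111.07) → (37.22,115.29). Closed: final G1 returns to the first vertex.

**Shape 7** — `<rect>` rectangle, stroke `#000000` → score (S513, F1603). Machine vertices: (19.63,137.42) → (35.66,137.42) → (35.66,61.30) → (19.63,61.30) → (19.63,137.42). Closed: final G1 returns to the first vertex.

G21
G90
G00 X16.33 Y112.93
M3 S513
G01 X87.48 Y179.80 F1603
G01 X38.73 Y54.39
G01 X35.92 Y116.11
G01 X110.45 Y78.18
G00 X24.85 Y32.86
M3 S513
G01 X26.52 Y32.96 F1603
G01 X31.53 Y42.58
G01 X39.07 Y58.94
G01 X48.31 Y79.26
G01 X58.45 Y100.76
G01 X68.67 Y120.65
G01 X78.16 Y136.17
G01 X86.10 Y144.52
G00 X92.14 Y170.94
M3 S513
G01 X36.28 Y66.16 F1603
G00 X105.60 Y156.78
M3 S513
G01 X14.45 Y60.74 F1603
G01 X37.66 Y30.97
G01 X53.23 Y36.88
G01 X5.55 Y97.53
G01 X105.60 Y156.78
G00 X111.61 Y27.20
M3 S513
G01 X110.57 Y32.41 F1603
G01 X107.62 Y36.82
G01 X103.21 Y39.77
G01 X98.00 Y40.81
G01 X92.79 Y39.77
G01 X88.38 Y36.82
G01 X85.43 Y32.41
G01 X84.39 Y27.20
G01 X85.43 Y21.99
G01 X88.38 Y17.58
G01 X92.79 Y14.63
G01 X98.00 Y13.59
G01 X103.21 Y14.63
G01 X107.62 Y17.58
G01 X110.57 Y21.99
G01 X111.61 Y27.20
G00 X37.22 Y115.29
M3 S513
G01 X36.38 Y119.51 F1603
G01 X33.99 Y123.08
G01 X30.42 Y125.47
G01 X26.20 Y126.31
G01 X21.98 Y125.47
G01 X18.41 Y123.08
G01 X16.02 Y119.51
G01 X15.18 Y115.29
G01 X16.02 Y111.07
G01 X18.41 Y107.50
G01 X21.98 Y105.11
G01 X26.20 Y104.27
G01 X30.42 Y105.11
G01 X33.99 Y107.50
G01 X36.38 Y111.07
G01 X37.22 Y115.29
G00 X19.63 Y137.42
M3 S513
G01 X35.66 Y137.42 F1603
G01 X35.66 Y61.30
G01 X19.63 Y61.30
G01 X19.63 Y137.42
M5
G00 X0.00 Y0.00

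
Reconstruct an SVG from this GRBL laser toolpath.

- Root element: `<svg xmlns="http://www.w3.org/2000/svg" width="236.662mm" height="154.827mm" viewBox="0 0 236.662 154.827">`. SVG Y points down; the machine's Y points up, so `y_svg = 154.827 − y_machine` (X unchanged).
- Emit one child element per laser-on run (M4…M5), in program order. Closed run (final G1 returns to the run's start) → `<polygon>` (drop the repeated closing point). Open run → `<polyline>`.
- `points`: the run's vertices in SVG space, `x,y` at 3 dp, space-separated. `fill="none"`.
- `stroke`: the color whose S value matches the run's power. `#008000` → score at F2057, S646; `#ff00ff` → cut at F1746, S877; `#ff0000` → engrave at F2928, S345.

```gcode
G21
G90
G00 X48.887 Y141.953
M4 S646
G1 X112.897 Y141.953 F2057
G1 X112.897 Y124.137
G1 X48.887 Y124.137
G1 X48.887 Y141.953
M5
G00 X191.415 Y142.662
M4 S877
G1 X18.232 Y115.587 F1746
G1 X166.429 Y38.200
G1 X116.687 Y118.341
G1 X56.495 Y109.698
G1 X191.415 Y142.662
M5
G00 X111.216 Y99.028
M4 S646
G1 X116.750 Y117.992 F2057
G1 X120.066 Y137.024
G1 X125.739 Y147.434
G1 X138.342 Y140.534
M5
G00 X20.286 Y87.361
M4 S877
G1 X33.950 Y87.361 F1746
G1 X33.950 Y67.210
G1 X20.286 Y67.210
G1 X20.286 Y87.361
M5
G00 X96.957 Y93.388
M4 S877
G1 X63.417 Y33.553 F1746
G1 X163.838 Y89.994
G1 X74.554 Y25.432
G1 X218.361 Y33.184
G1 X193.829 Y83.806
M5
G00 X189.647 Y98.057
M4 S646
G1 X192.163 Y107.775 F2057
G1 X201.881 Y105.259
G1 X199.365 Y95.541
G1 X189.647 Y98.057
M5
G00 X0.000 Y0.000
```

<svg xmlns="http://www.w3.org/2000/svg" width="236.662mm" height="154.827mm" viewBox="0 0 236.662 154.827">
  <polygon points="48.887,12.874 112.897,12.874 112.897,30.690 48.887,30.690" fill="none" stroke="#008000"/>
  <polygon points="191.415,12.165 18.232,39.240 166.429,116.627 116.687,36.486 56.495,45.129" fill="none" stroke="#ff00ff"/>
  <polyline points="111.216,55.799 116.750,36.835 120.066,17.803 125.739,7.393 138.342,14.293" fill="none" stroke="#008000"/>
  <polygon points="20.286,67.466 33.950,67.466 33.950,87.617 20.286,87.617" fill="none" stroke="#ff00ff"/>
  <polyline points="96.957,61.439 63.417,121.274 163.838,64.833 74.554,129.395 218.361,121.643 193.829,71.021" fill="none" stroke="#ff00ff"/>
  <polygon points="189.647,56.770 192.163,47.052 201.881,49.568 199.365,59.286" fill="none" stroke="#008000"/>
</svg>

y_svg = 154.827 − y_m.

[1] S646→`#008000` (score); closed run; points: 48.887,12.874 112.897,12.874 112.897,30.690 48.887,30.690

[2] S877→`#ff00ff` (cut); closed run; points: 191.415,12.165 18.232,39.240 166.429,116.627 116.687,36.486 56.495,45.129

[3] S646→`#008000` (score); open run; points: 111.216,55.799 116.750,36.835 120.066,17.803 125.739,7.393 138.342,14.293

[4] S877→`#ff00ff` (cut); closed run; points: 20.286,67.466 33.950,67.466 33.950,87.617 20.286,87.617

[5] S877→`#ff00ff` (cut); open run; points: 96.957,61.439 63.417,121.274 163.838,64.833 74.554,129.395 218.361,121.643 193.829,71.021

[6] S646→`#008000` (score); closed run; points: 189.647,56.770 192.163,47.052 201.881,49.568 199.365,59.286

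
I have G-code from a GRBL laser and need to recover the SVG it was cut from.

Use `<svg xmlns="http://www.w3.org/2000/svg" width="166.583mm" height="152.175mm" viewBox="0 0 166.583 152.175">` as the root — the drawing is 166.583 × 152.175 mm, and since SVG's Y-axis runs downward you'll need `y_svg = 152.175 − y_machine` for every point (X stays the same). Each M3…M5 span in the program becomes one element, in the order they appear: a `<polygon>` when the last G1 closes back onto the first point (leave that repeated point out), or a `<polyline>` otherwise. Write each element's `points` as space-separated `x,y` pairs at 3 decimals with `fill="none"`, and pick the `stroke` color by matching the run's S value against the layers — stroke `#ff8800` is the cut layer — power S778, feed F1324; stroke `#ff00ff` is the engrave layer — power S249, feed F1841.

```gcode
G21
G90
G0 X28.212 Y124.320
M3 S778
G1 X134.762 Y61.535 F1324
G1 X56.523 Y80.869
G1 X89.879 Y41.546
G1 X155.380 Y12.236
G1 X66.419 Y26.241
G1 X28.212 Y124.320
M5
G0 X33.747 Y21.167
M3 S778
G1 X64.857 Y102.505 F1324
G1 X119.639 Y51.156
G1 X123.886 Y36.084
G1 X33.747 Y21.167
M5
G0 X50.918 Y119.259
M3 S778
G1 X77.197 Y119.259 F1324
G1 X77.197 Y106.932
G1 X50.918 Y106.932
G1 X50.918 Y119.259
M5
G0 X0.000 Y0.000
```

<svg xmlns="http://www.w3.org/2000/svg" width="166.583mm" height="152.175mm" viewBox="0 0 166.583 152.175">
  <polygon points="28.212,27.855 134.762,90.640 56.523,71.306 89.879,110.629 155.380,139.939 66.419,125.934" fill="none" stroke="#ff8800"/>
  <polygon points="33.747,131.008 64.857,49.670 119.639,101.019 123.886,116.091" fill="none" stroke="#ff8800"/>
  <polygon points="50.918,32.916 77.197,32.916 77.197,45.243 50.918,45.243" fill="none" stroke="#ff8800"/>
</svg>

Each laser-on run becomes one SVG element. Flip Y back into SVG space with y_svg = 152.175 − y_machine. Every run uses S778, so all elements get stroke `#ff8800` (cut).

Run 1: The run returns to its start, so emit a `<polygon>` with points (Y-flipped): 28.212,27.855 134.762,90.640 56.523,71.306 89.879,110.629 155.380,139.939 66.419,125.934.

Run 2: The run returns to its start, so emit a `<polygon>` with points (Y-flipped): 33.747,131.008 64.857,49.670 119.639,101.019 123.886,116.091.

Run 3: The run returns to its start, so emit a `<polygon>` with points (Y-flipped): 50.918,32.916 77.197,32.916 77.197,45.243 50.918,45.243.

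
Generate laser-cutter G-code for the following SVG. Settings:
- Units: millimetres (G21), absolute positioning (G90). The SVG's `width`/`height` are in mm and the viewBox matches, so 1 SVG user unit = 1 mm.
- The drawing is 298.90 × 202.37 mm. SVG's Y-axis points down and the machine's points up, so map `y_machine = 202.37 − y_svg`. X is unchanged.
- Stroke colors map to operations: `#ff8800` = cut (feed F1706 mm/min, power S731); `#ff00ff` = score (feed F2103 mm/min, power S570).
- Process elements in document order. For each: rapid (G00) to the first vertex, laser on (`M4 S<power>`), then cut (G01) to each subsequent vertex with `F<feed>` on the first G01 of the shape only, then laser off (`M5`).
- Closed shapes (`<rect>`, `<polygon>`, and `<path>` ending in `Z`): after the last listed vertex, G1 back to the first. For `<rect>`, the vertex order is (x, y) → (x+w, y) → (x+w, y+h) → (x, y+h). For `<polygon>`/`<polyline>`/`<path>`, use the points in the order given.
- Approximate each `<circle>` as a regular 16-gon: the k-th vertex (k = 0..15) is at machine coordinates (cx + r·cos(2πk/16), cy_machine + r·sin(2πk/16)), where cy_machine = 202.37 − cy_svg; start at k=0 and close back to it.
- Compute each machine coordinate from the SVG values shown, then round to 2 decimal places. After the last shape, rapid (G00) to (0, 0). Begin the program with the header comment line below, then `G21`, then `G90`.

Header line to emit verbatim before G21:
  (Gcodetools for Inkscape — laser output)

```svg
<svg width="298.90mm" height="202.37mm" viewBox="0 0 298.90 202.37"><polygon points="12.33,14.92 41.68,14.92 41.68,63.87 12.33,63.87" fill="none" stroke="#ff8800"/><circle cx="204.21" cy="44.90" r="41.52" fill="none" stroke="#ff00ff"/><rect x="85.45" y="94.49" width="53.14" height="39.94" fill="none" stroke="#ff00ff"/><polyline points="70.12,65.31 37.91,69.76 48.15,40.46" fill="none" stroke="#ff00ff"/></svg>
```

viewBox `0 0 298.90 202.37` with mm width/height → 1 unit = 1 mm. Flip: y_m = 202.37 − y_svg.

**Shape 1** — `<polygon>` rectangle, stroke `#ff8800` → cut (S731, F1706). Machine vertices: (12.33,187.45) → (41.68,187.45) → (41.68,138.50) → (12.33,138.50) → (12.33,187.45). Closed: final G1 returns to the first vertex.

**Shape 2** — `<circle>` circle, stroke `#ff00ff` → score (S570, F2103). Machine vertices: (245.73,157.47) → (242.57,173.36) → (233.57,186.83) → (220.10,195.83) → (204.21,198.99) → (188.32,195.83) → (174.85,186.83) → (165.85,173.36) → (162.69,157.47) → (165.85,141.58) → (174.85,128.11) → (188.32,119.11) → (204.21,115.95) → (220.10,119.11) → (233.57,128.11) → (242.57,141.58) → (245.73,157.47). Closed: final G1 returns to the first vertex.

**Shape 3** — `<rect>` rectangle, stroke `#ff00ff` → score (S570, F2103). Machine vertices: (85.45,107.88) → (138.59,107.88) → (138.59,67.94) → (85.45,67.94) → (85.45,107.88). Closed: final G1 returns to the first vertex.

**Shape 4** — `<polyline>` open polyline, stroke `#ff00ff` → score (S570, F2103). Machine vertices: (70.12,137.06) → (37.91,132.61) → (48.15,161.91). Open path.

(Gcodetools for Inkscape — laser output)
G21
G90
G00 X12.33 Y187.45
M4 S731
G01 X41.68 Y187.45 F1706
G01 X41.68 Y138.50
G01 X12.33 Y138.50
G01 X12.33 Y187.45
M5
G00 X245.73 Y157.47
M4 S570
G01 X242.57 Y173.36 F2103
G01 X233.57 Y186.83
G01 X220.10 Y195.83
G01 X204.21 Y198.99
G01 X188.32 Y195.83
G01 X174.85 Y186.83
G01 X165.85 Y173.36
G01 X162.69 Y157.47
G01 X165.85 Y141.58
G01 X174.85 Y128.11
G01 X188.32 Y119.11
G01 X204.21 Y115.95
G01 X220.10 Y119.11
G01 X233.57 Y128.11
G01 X242.57 Y141.58
G01 X245.73 Y157.47
M5
G00 X85.45 Y107.88
M4 S570
G01 X138.59 Y107.88 F2103
G01 X138.59 Y67.94
G01 X85.45 Y67.94
G01 X85.45 Y107.88
M5
G00 X70.12 Y137.06
M4 S570
G01 X37.91 Y132.61 F2103
G01 X48.15 Y161.91
M5
G00 X0.00 Y0.00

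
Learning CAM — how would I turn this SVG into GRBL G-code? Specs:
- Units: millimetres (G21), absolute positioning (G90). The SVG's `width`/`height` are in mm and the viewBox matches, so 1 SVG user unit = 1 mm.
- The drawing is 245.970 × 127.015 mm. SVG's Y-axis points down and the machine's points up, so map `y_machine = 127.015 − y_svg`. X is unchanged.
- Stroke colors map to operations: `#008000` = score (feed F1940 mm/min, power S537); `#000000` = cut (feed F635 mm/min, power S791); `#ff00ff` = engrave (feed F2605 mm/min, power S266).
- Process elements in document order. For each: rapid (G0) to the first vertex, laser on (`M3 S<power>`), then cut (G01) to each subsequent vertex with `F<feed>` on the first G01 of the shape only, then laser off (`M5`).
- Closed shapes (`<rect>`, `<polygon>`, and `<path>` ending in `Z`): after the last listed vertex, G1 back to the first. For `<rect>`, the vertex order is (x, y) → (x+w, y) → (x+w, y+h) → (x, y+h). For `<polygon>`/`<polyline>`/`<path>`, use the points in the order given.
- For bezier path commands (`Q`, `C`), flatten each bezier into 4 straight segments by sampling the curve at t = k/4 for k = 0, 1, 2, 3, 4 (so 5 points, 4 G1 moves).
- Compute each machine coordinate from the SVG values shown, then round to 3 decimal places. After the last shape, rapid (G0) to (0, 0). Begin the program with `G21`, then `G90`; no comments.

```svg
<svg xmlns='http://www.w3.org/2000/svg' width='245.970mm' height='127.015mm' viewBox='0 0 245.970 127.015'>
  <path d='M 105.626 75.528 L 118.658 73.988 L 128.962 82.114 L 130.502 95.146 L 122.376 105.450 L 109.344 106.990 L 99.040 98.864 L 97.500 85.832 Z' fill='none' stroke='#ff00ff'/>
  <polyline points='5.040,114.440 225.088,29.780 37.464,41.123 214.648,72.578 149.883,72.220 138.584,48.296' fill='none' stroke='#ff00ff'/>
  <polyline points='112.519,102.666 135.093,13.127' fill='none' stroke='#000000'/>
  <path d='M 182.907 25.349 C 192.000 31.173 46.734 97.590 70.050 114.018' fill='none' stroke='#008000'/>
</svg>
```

G21
G90
G0 X105.626 Y51.487
M3 S266
G01 X118.658 Y53.027 F2605
G01 X128.962 Y44.901
G01 X130.502 Y31.869
G01 X122.376 Y21.565
G01 X109.344 Y20.025
G01 X99.040 Y28.151
G01 X97.500 Y41.183
G01 X105.626 Y51.487
M5
G0 X5.040 Y12.575
M3 S266
G01 X225.088 Y97.235 F2605
G01 X37.464 Y85.892
G01 X214.648 Y54.437
G01 X149.883 Y54.795
G01 X138.584 Y78.719
M5
G0 X112.519 Y24.349
M3 S791
G01 X135.093 Y113.888 F635
M5
G0 X182.907 Y101.666
M3 S537
G01 X165.830 Y87.665 F1940
G01 X121.145 Y61.308
G01 X79.126 Y32.963
G01 X70.050 Y12.997
M5
G0 X0.000 Y0.000

Since the viewBox matches the mm dimensions, user units are millimetres directly. The only transform is the Y-flip y_m = 127.015 − y_svg.

Shape 1 is a regular polygon drawn with `<path>`. Its stroke #ff00ff means engrave at S266, F2605. After flipping Y the toolpath is (105.626,51.487) → (118.658,53.027) → (128.962,44.901) → (130.502,31.869) → (122.376,21.565) → (109.344,20.025) → (99.040,28.151) → (97.500,41.183) → (105.626,51.487), returning to the start.

Shape 2 is a open polyline drawn with `<polyline>`. Its stroke #ff00ff means engrave at S266, F2605. After flipping Y the toolpath is (5.040,12.575) → (225.088,97.235) → (37.464,85.892) → (214.648,54.437) → (149.883,54.795) → (138.584,78.719).

Shape 3 is a line segment drawn with `<polyline>`. Its stroke #000000 means cut at S791, F635. After flipping Y the toolpath is (112.519,24.349) → (135.093,113.888).

Shape 4 is a cubic bezier drawn with `<path>`. Its stroke #008000 means score at S537, F1940. After flipping Y the toolpath is (182.907,101.666) → (165.830,87.665) → (121.145,61.308) → (79.126,32.963) → (70.050,12.997).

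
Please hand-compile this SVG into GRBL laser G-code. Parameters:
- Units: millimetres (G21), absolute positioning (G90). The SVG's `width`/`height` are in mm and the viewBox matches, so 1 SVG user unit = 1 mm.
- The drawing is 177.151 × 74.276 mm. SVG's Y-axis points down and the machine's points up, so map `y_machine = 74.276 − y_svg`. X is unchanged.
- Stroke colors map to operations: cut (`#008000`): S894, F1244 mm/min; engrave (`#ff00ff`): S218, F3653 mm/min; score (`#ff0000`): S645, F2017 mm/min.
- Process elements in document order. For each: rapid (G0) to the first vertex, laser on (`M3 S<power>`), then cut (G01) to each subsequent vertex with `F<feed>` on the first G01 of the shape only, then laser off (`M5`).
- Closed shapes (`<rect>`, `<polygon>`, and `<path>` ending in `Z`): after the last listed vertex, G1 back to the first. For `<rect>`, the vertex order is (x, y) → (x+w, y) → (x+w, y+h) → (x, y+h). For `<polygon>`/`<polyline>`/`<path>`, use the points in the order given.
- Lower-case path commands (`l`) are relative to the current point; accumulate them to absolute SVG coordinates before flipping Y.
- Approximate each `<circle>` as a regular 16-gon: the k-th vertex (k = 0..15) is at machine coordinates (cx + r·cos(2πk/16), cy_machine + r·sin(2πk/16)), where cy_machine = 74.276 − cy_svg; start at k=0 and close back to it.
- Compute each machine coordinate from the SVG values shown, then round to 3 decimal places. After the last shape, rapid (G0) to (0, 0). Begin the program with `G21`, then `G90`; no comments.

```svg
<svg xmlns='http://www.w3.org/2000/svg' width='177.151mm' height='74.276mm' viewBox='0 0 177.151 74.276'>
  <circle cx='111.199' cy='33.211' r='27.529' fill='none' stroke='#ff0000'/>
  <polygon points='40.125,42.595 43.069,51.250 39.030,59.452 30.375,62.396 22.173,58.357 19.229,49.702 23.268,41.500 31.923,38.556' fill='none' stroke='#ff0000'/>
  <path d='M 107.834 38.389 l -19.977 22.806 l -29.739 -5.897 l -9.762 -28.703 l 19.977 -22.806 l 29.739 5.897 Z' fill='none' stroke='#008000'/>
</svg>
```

Since the viewBox matches the mm dimensions, user units are millimetres directly. The only transform is the Y-flip y_m = 74.276 − y_svg.

Shape 1 is a circle drawn with `<circle>`. Its stroke #ff0000 means score at S645, F2017. After flipping Y the toolpath is (138.728,41.065) → (136.632,51.600) → (130.665,60.531) → (121.734,66.498) → (111.199,68.594) → (100.664,66.498) → (91.733,60.531) → (85.766,51.600) → (83.670,41.065) → (85.766,30.530) → (91.733,21.599) → (100.664,15.632) → (111.199,13.536) → (121.734,15.632) → (130.665,21.599) → (136.632,30.530) → (138.728,41.065), returning to the start.

Shape 2 is a regular polygon drawn with `<polygon>`. Its stroke #ff0000 means score at S645, F2017. After flipping Y the toolpath is (40.125,31.681) → (43.069,23.026) → (39.030,14.824) → (30.375,11.880) → (22.173,15.919) → (19.229,24.574) → (23.268,32.776) → (31.923,35.720) → (40.125,31.681), returning to the start.

Shape 3 is a regular polygon drawn with `<path>`. Its stroke #008000 means cut at S894, F1244. After flipping Y the toolpath is (107.834,35.887) → (87.857,13.081) → (58.118,18.978) → (48.356,47.681) → (68.333,70.487) → (98.072,64.590) → (107.834,35.887), returning to the start.

G21
G90
G0 X138.728 Y41.065
M3 S645
G01 X136.632 Y51.600 F2017
G01 X130.665 Y60.531
G01 X121.734 Y66.498
G01 X111.199 Y68.594
G01 X100.664 Y66.498
G01 X91.733 Y60.531
G01 X85.766 Y51.600
G01 X83.670 Y41.065
G01 X85.766 Y30.530
G01 X91.733 Y21.599
G01 X100.664 Y15.632
G01 X111.199 Y13.536
G01 X121.734 Y15.632
G01 X130.665 Y21.599
G01 X136.632 Y30.530
G01 X138.728 Y41.065
M5
G0 X40.125 Y31.681
M3 S645
G01 X43.069 Y23.026 F2017
G01 X39.030 Y14.824
G01 X30.375 Y11.880
G01 X22.173 Y15.919
G01 X19.229 Y24.574
G01 X23.268 Y32.776
G01 X31.923 Y35.720
G01 X40.125 Y31.681
M5
G0 X107.834 Y35.887
M3 S894
G01 X87.857 Y13.081 F1244
G01 X58.118 Y18.978
G01 X48.356 Y47.681
G01 X68.333 Y70.487
G01 X98.072 Y64.590
G01 X107.834 Y35.887
M5
G0 X0.000 Y0.000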